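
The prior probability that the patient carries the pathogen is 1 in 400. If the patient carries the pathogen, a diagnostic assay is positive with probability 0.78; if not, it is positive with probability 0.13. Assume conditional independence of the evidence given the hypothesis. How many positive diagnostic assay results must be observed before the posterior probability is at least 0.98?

6

Prior odds = 0.0025/0.9975 = 1/399.
Likelihood ratio of a positive = 0.78/0.13 = 6.
Target posterior odds = 0.98/0.02 = 49.
Require 6ⁿ ≥ 49 ÷ (1/399) = 19551.
6⁵ = 7776 falls short of 19551 but 6⁶ = 46656 reaches it, so n = 6.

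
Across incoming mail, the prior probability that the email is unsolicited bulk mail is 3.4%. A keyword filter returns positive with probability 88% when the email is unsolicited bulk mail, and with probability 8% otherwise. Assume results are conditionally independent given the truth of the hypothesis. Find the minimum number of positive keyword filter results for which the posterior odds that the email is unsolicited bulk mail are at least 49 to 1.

4

Prior odds = 0.034/0.966 = 17/483.
Likelihood ratio of a positive result = 0.88/0.08 = 11.
Target odds = 49.
Require 11ⁿ ≥ 49 ÷ (17/483) = 23667/17.
11³ = 1331 falls short of 23667/17 but 11⁴ = 14641 reaches it, so n = 4.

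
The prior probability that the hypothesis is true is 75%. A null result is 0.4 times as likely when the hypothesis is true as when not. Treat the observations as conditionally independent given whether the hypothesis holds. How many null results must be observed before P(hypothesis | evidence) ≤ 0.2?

3

Prior odds = 0.75/0.25 = 3.
Likelihood ratio per null result = 0.4.
Target posterior odds = 0.2/0.8 = 0.25.
Require 0.4ⁿ ≤ 0.25 ÷ 3 = 1/12.
0.4² = 0.16 is still above 1/12 but 0.4³ = 0.064 is at or below it, so n = 3.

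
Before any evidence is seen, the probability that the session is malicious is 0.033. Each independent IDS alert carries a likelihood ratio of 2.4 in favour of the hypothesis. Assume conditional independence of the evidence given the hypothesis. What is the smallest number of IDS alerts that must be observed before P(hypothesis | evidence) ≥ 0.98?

Prior odds = 0.033/0.967 = 33/967.
Likelihood ratio per IDS alert = 2.4.
Target posterior odds = 0.98/0.02 = 49.
Need (33/967) × 2.4ⁿ ≥ 49, i.e. 2.4ⁿ ≥ 47383/33.
2.4⁸ = 429981696/390625 falls short of 47383/33 but 2.4⁹ ≈2641.81 reaches it, so n = 9.

9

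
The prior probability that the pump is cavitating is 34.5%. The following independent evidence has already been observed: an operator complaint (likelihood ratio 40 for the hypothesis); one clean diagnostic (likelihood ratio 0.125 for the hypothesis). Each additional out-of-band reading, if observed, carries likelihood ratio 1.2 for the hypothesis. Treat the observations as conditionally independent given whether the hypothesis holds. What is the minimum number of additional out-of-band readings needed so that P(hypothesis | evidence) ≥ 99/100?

Prior odds = 0.345/0.655 = 69/131.
Combined Bayes factor of the evidence already in hand = 40 × 0.125 = 5.
Odds after that evidence = (69/131) × 5 = 345/131.
Target odds = 0.99/0.01 = 99.
Need 1.2ⁿ ≥ 99 ÷ (345/131) = 4323/115.
1.2¹⁹ ≈31.948 falls short of 4323/115 but 1.2²⁰ ≈38.3376 reaches it, so n = 20.

20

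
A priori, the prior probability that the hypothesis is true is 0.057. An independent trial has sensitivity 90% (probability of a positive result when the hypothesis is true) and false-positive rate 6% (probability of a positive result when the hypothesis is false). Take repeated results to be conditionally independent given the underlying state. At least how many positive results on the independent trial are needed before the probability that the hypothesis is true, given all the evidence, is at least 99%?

3

Prior odds: 0.057 ÷ 0.943 = 57/943.
Likelihood ratio of a positive result = 0.9/0.06 = 15.
Target odds: 0.99 ÷ 0.01 = 99.
Require 15ⁿ ≥ 99 ÷ (57/943) = 31119/19.
15² = 225 falls short of 31119/19 but 15³ = 3375 reaches it, so n = 3.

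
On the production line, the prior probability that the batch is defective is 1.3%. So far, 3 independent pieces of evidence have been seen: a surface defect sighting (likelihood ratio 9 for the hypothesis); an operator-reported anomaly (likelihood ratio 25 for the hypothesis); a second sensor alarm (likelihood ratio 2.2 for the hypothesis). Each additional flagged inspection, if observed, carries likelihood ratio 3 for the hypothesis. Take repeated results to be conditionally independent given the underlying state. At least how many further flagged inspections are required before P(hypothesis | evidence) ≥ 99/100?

3

Prior odds = 0.013/0.987 = 13/987.
Combined Bayes factor of the evidence already in hand = 9 × 25 × 2.2 = 495.
Odds after that evidence = (13/987) × 495 = 2145/329.
Target odds = 0.99/0.01 = 99.
Need 3ⁿ ≥ 99 ÷ (2145/329) = 987/65.
3² = 9 falls short of 987/65 but 3³ = 27 reaches it, so n = 3.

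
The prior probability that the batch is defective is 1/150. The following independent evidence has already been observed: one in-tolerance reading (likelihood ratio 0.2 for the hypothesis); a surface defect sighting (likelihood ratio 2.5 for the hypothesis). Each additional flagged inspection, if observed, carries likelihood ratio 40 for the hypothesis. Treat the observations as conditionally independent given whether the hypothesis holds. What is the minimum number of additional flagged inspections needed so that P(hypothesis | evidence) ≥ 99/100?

3

Prior odds = (1/150)/(149/150) = 1/149.
Combined Bayes factor of the evidence already in hand = 0.2 × 2.5 = 0.5.
Odds after that evidence = (1/149) × 0.5 = 1/298.
Target odds = 0.99/0.01 = 99.
Need 40ⁿ ≥ 99 ÷ (1/298) = 29502.
40² = 1600 falls short of 29502 but 40³ = 64000 reaches it, so n = 3.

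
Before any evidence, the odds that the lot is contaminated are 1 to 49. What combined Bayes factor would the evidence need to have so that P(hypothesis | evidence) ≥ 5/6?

Prior odds = 1/49.
Target odds = (5/6)/(1/6) = 5.
Required Bayes factor = 5 ÷ (1/49) = 245.

245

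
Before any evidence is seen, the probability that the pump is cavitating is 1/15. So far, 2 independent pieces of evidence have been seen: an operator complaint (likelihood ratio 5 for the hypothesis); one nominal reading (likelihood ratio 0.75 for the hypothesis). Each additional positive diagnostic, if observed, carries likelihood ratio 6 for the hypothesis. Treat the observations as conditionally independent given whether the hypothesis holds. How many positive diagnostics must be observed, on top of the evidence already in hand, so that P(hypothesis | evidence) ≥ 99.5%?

4

Prior odds = (1/15)/(14/15) = 1/14.
Combined Bayes factor of the evidence already in hand = 5 × 0.75 = 3.75.
Odds after that evidence = (1/14) × 3.75 = 15/56.
Target odds = 0.995/0.005 = 199.
Need 6ⁿ ≥ 199 ÷ (15/56) = 11144/15.
6³ = 216 falls short of 11144/15 but 6⁴ = 1296 reaches it, so n = 4.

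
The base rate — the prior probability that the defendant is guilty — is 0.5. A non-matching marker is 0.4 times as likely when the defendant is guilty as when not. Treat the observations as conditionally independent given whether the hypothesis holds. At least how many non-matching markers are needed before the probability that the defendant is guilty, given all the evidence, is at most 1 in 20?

Prior odds: 0.5 ÷ 0.5 = 1.
Likelihood ratio per non-matching marker = 0.4.
Target posterior odds = 0.05/0.95 = 1/19.
Require 0.4ⁿ ≤ 1/19 ÷ 1 = 1/19.
0.4³ = 0.064 is still above 1/19 but 0.4⁴ = 0.0256 is at or below it, so n = 4.

4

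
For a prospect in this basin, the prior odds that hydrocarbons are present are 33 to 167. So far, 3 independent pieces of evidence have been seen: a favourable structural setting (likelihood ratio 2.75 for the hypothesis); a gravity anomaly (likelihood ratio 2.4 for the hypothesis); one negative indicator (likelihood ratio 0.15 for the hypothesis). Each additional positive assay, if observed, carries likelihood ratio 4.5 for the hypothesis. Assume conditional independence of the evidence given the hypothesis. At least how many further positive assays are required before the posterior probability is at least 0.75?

2

Prior odds = 33/167.
Combined Bayes factor of the evidence already in hand = 2.75 × 2.4 × 0.15 = 0.99.
Odds after that evidence = (33/167) × 0.99 = 3267/16700.
Target odds = 0.75/0.25 = 3.
Need 4.5ⁿ ≥ 3 ÷ (3267/16700) = 16700/1089.
4.5¹ = 4.5 falls short of 16700/1089 but 4.5² = 20.25 reaches it, so n = 2.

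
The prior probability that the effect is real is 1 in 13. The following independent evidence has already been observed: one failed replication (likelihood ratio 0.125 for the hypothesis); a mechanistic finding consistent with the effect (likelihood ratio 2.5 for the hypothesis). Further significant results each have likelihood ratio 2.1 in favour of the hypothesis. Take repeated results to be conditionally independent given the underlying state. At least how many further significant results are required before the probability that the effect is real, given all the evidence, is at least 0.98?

Prior odds = (1/13)/(12/13) = 1/12.
Combined Bayes factor of the evidence already in hand = 0.125 × 2.5 = 0.3125.
Odds after that evidence = (1/12) × 0.3125 = 5/192.
Target odds = 0.98/0.02 = 49.
Need 2.1ⁿ ≥ 49 ÷ (5/192) = 1881.6.
2.1¹⁰ ≈1667.99 falls short of 1881.6 but 2.1¹¹ ≈3502.78 reaches it, so n = 11.

11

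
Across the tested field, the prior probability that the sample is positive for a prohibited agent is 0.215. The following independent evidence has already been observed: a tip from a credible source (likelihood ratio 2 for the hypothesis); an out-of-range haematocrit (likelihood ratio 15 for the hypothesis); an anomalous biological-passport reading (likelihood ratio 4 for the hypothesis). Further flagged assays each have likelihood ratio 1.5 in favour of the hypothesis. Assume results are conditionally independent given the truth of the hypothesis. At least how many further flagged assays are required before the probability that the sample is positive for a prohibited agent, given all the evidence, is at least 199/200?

Prior odds = 0.215/0.785 = 43/157.
Combined Bayes factor of the evidence already in hand = 2 × 15 × 4 = 120.
Odds after that evidence = (43/157) × 120 = 5160/157.
Target odds = 0.995/0.005 = 199.
Need 1.5ⁿ ≥ 199 ÷ (5160/157) = 31243/5160.
1.5⁴ = 5.0625 falls short of 31243/5160 but 1.5⁵ = 7.59375 reaches it, so n = 5.

5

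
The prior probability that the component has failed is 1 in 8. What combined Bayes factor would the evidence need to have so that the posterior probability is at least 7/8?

49

Prior odds = 0.125/0.875 = 1/7.
Target odds = 0.875/0.125 = 7.
Required Bayes factor = 7 ÷ (1/7) = 49.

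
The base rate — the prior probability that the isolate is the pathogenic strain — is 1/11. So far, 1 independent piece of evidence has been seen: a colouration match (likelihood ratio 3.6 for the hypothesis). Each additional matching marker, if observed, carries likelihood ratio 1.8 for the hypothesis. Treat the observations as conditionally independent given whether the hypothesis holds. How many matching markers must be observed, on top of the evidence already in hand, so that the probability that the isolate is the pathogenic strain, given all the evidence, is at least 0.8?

5

Prior odds = (1/11)/(10/11) = 0.1.
Bayes factor of the evidence already in hand = 3.6.
Odds after that evidence = 0.1 × 3.6 = 0.36.
Target odds = 0.8/0.2 = 4.
Need 1.8ⁿ ≥ 4 ÷ 0.36 = 100/9.
1.8⁴ = 10.4976 falls short of 100/9 but 1.8⁵ = 18.89568 reaches it, so n = 5.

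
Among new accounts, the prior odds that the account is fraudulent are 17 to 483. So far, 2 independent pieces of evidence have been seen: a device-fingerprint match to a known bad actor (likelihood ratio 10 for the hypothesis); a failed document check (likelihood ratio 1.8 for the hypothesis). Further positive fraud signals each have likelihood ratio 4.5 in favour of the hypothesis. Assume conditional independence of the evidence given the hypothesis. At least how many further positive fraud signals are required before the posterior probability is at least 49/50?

3

Prior odds = 17/483.
Combined Bayes factor of the evidence already in hand = 10 × 1.8 = 18.
Odds after that evidence = (17/483) × 18 = 102/161.
Target odds = 0.98/0.02 = 49.
Need 4.5ⁿ ≥ 49 ÷ (102/161) = 7889/102.
4.5² = 20.25 falls short of 7889/102 but 4.5³ = 91.125 reaches it, so n = 3.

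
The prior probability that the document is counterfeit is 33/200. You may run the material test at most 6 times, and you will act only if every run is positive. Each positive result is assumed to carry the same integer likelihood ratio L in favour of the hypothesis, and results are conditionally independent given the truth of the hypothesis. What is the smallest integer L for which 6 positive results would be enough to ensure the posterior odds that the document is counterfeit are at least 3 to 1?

2

Prior odds = 0.165/0.835 = 33/167.
Target odds = 3.
Need L⁶ ≥ 3 ÷ (33/167) = 167/11.
1⁶ = 1 < 167/11 ≤ 64 = 2⁶, so L = 2.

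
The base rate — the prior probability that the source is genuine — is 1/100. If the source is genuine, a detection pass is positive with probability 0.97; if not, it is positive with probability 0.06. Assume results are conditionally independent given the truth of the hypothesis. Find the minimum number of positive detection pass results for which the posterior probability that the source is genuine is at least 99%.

4

Prior odds: 0.01 ÷ 0.99 = 1/99.
Likelihood ratio of a positive = 0.97/0.06 = 97/6.
Target posterior odds = 0.99/0.01 = 99.
Need (1/99) × (97/6)ⁿ ≥ 99, i.e. (97/6)ⁿ ≥ 9801.
(97/6)³ = 912673/216 falls short of 9801 but (97/6)⁴ = 88529281/1296 reaches it, so n = 4.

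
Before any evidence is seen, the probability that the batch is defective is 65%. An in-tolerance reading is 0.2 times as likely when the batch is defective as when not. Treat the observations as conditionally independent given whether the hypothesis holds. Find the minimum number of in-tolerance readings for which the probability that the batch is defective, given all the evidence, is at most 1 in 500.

5

Prior odds: 0.65 ÷ 0.35 = 13/7.
Likelihood ratio per in-tolerance reading = 0.2.
Target odds: 0.002 ÷ 0.998 = 1/499.
Require 0.2ⁿ ≤ 1/499 ÷ (13/7) = 7/6487.
0.2⁴ = 0.0016 is still above 7/6487 but 0.2⁵ = 0.00032 is at or below it, so n = 5.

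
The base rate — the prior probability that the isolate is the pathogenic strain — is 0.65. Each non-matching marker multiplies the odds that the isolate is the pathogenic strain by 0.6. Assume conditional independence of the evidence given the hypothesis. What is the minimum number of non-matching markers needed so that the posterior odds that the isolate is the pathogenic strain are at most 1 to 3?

Prior odds = 0.65/0.35 = 13/7.
Likelihood ratio per non-matching marker = 0.6.
Target odds = 1/3.
Require 0.6ⁿ ≤ 1/3 ÷ (13/7) = 7/39.
0.6³ = 0.216 is still above 7/39 but 0.6⁴ = 0.1296 is at or below it, so n = 4.

4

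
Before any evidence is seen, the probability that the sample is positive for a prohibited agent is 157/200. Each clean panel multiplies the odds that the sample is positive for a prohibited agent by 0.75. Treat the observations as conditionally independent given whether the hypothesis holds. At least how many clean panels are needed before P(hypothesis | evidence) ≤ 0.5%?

Prior odds: 0.785 ÷ 0.215 = 157/43.
Likelihood ratio per clean panel = 0.75.
Target odds: 0.005 ÷ 0.995 = 1/199.
Need (157/43) × 0.75ⁿ ≤ 1/199, i.e. 0.75ⁿ ≤ 43/31243.
0.75²² ≈0.00178381 is still above 43/31243 but 0.75²³ ≈0.00133786 is at or below it, so n = 23.

23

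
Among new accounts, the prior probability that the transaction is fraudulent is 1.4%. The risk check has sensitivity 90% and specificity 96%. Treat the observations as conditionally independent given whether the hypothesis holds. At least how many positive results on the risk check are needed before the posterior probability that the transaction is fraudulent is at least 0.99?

Prior odds = 0.014/0.986 = 7/493.
False-positive rate = 1 − 0.96 = 0.04; likelihood ratio of a positive = 0.9/0.04 = 22.5.
Target odds: 0.99 ÷ 0.01 = 99.
Require 22.5ⁿ ≥ 99 ÷ (7/493) = 48807/7.
22.5² = 506.25 falls short of 48807/7 but 22.5³ = 11390.625 reaches it, so n = 3.

3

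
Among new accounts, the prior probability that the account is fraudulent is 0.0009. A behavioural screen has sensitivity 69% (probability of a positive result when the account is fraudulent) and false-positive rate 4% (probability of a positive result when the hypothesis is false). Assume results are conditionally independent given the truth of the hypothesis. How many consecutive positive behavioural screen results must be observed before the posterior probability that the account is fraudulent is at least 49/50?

4

Prior odds = 0.0009/0.9991 = 9/9991.
Likelihood ratio of a positive result = 0.69/0.04 = 17.25.
Target posterior odds = 0.98/0.02 = 49.
Need (9/9991) × 17.25ⁿ ≥ 49, i.e. 17.25ⁿ ≥ 489559/9.
17.25³ = 5132.953125 falls short of 489559/9 but 17.25⁴ = 22667121/256 reaches it, so n = 4.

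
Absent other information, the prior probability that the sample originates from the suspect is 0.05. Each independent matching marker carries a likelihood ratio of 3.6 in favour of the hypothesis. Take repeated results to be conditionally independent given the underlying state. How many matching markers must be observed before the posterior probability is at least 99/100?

Prior odds = 0.05/0.95 = 1/19.
Likelihood ratio per matching marker = 3.6.
Target posterior odds = 0.99/0.01 = 99.
Need (1/19) × 3.6ⁿ ≥ 99, i.e. 3.6ⁿ ≥ 1881.
3.6⁵ = 604.66176 falls short of 1881 but 3.6⁶ = 34012224/15625 reaches it, so n = 6.

6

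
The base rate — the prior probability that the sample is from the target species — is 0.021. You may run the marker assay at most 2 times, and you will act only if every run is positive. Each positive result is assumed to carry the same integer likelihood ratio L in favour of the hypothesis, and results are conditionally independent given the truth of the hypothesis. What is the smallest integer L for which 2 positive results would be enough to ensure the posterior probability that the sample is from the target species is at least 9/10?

21

Prior odds = 0.021/0.979 = 21/979.
Target odds = 0.9/0.1 = 9.
Need L² ≥ 9 ÷ (21/979) = 2937/7.
20² = 400 < 2937/7 ≤ 441 = 21², so L = 21.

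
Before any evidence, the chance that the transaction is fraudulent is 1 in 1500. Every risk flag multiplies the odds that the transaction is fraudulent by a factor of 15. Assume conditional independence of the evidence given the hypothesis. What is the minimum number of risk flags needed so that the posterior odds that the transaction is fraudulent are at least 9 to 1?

4

Prior odds: (1/1500) ÷ (1499/1500) = 1/1499.
Likelihood ratio per risk flag = 15.
Target odds = 9.
Need (1/1499) × 15ⁿ ≥ 9, i.e. 15ⁿ ≥ 13491.
15³ = 3375 falls short of 13491 but 15⁴ = 50625 reaches it, so n = 4.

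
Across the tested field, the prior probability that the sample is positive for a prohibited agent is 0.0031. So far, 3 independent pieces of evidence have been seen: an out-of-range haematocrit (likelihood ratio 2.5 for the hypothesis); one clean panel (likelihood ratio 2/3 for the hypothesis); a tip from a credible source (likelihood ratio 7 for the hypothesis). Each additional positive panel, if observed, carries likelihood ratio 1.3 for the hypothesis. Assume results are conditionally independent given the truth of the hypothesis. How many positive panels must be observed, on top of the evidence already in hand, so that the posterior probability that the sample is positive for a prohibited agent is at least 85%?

20

Prior odds = 0.0031/0.9969 = 31/9969.
Combined Bayes factor of the evidence already in hand = 2.5 × (2/3) × 7 = 35/3.
Odds after that evidence = (31/9969) × 35/3 = 1085/29907.
Target odds = 0.85/0.15 = 17/3.
Need 1.3ⁿ ≥ 17/3 ÷ (1085/29907) = 169473/1085.
1.3¹⁹ ≈146.192 falls short of 169473/1085 but 1.3²⁰ ≈190.05 reaches it, so n = 20.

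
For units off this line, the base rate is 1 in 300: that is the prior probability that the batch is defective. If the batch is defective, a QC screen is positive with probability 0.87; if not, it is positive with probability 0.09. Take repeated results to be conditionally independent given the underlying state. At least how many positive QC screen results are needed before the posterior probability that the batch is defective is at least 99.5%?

5

Prior odds = (1/300)/(299/300) = 1/299.
Likelihood ratio of a positive = 0.87/0.09 = 29/3.
Target odds: 0.995 ÷ 0.005 = 199.
Require (29/3)ⁿ ≥ 199 ÷ (1/299) = 59501.
(29/3)⁴ = 707281/81 falls short of 59501 but (29/3)⁵ = 20511149/243 reaches it, so n = 5.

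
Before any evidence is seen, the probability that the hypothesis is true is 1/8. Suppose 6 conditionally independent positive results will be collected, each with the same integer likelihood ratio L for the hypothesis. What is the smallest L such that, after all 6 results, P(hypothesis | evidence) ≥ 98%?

3

Prior odds = 0.125/0.875 = 1/7.
Target odds = 0.98/0.02 = 49.
Need L⁶ ≥ 49 ÷ (1/7) = 343.
2⁶ = 64 < 343 ≤ 729 = 3⁶, so L = 3.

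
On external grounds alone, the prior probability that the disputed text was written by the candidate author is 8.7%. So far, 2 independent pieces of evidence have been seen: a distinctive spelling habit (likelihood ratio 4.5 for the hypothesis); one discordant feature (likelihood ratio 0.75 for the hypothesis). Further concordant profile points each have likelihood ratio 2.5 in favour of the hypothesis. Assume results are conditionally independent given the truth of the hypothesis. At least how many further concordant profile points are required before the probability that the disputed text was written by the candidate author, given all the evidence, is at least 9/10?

4

Prior odds = 0.087/0.913 = 87/913.
Combined Bayes factor of the evidence already in hand = 4.5 × 0.75 = 3.375.
Odds after that evidence = (87/913) × 3.375 = 2349/7304.
Target odds = 0.9/0.1 = 9.
Need 2.5ⁿ ≥ 9 ÷ (2349/7304) = 7304/261.
2.5³ = 15.625 falls short of 7304/261 but 2.5⁴ = 39.0625 reaches it, so n = 4.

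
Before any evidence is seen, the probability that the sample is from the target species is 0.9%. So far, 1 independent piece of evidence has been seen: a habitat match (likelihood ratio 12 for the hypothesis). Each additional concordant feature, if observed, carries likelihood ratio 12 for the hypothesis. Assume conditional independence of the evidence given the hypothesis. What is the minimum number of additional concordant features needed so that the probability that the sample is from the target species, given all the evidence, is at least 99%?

Prior odds = 0.009/0.991 = 9/991.
Bayes factor of the evidence already in hand = 12.
Odds after that evidence = (9/991) × 12 = 108/991.
Target odds = 0.99/0.01 = 99.
Need 12ⁿ ≥ 99 ÷ (108/991) = 10901/12.
12² = 144 falls short of 10901/12 but 12³ = 1728 reaches it, so n = 3.

3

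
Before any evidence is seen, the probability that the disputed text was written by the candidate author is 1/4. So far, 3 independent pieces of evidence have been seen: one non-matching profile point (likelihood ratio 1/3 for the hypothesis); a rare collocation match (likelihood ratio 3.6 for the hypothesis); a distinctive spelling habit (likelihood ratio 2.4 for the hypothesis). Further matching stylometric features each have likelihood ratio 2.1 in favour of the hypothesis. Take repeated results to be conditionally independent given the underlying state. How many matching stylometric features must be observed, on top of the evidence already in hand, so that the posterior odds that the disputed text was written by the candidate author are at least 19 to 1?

5

Prior odds = 0.25/0.75 = 1/3.
Combined Bayes factor of the evidence already in hand = (1/3) × 3.6 × 2.4 = 2.88.
Odds after that evidence = (1/3) × 2.88 = 0.96.
Target odds = 19.
Need 2.1ⁿ ≥ 19 ÷ 0.96 = 475/24.
2.1⁴ = 19.4481 falls short of 475/24 but 2.1⁵ = 4084101/100000 reaches it, so n = 5.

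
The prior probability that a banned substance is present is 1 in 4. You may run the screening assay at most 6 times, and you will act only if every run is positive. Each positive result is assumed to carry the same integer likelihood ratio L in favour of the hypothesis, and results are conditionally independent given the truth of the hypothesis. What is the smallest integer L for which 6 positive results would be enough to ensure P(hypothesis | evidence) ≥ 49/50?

3

Prior odds = 0.25/0.75 = 1/3.
Target odds = 0.98/0.02 = 49.
Need L⁶ ≥ 49 ÷ (1/3) = 147.
2⁶ = 64 < 147 ≤ 729 = 3⁶, so L = 3.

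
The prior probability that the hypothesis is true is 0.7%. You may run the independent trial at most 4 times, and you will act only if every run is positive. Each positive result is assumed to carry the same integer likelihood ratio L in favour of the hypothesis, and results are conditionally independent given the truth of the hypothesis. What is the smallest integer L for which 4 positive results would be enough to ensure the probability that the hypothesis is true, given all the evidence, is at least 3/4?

Prior odds = 0.007/0.993 = 7/993.
Target odds = 0.75/0.25 = 3.
Need L⁴ ≥ 3 ÷ (7/993) = 2979/7.
4⁴ = 256 < 2979/7 ≤ 625 = 5⁴, so L = 5.

5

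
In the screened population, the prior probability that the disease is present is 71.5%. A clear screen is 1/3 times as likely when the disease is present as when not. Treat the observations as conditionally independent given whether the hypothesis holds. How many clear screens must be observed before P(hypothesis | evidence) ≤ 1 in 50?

5

Prior odds: 0.715 ÷ 0.285 = 143/57.
Likelihood ratio per clear screen = 1/3.
Target posterior odds = 0.02/0.98 = 1/49.
Need (143/57) × (1/3)ⁿ ≤ 1/49, i.e. (1/3)ⁿ ≤ 57/7007.
(1/3)⁴ = 1/81 is still above 57/7007 but (1/3)⁵ = 1/243 is at or below it, so n = 5.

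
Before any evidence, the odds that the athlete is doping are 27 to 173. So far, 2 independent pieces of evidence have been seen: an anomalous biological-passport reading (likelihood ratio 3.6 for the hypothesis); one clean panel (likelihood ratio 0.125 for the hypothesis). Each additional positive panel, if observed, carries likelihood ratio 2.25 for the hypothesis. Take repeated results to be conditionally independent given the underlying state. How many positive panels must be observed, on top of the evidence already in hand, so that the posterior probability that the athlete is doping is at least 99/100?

Prior odds = 27/173.
Combined Bayes factor of the evidence already in hand = 3.6 × 0.125 = 0.45.
Odds after that evidence = (27/173) × 0.45 = 243/3460.
Target odds = 0.99/0.01 = 99.
Need 2.25ⁿ ≥ 99 ÷ (243/3460) = 38060/27.
2.25⁸ = 43046721/65536 falls short of 38060/27 but 2.25⁹ = 387420489/262144 reaches it, so n = 9.

9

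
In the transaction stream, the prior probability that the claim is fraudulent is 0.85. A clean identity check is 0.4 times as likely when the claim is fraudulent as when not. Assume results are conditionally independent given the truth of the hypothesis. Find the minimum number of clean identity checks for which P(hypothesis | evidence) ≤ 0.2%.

9

Prior odds = 0.85/0.15 = 17/3.
Likelihood ratio per clean identity check = 0.4.
Target posterior odds = 0.002/0.998 = 1/499.
Require 0.4ⁿ ≤ 1/499 ÷ (17/3) = 3/8483.
0.4⁸ = 256/390625 is still above 3/8483 but 0.4⁹ = 512/1953125 is at or below it, so n = 9.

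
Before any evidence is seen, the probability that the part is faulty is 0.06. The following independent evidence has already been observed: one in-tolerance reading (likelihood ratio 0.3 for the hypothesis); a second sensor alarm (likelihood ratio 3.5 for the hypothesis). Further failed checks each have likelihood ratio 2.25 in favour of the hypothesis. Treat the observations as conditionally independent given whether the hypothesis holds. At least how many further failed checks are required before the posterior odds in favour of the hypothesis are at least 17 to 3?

6

Prior odds = 0.06/0.94 = 3/47.
Combined Bayes factor of the evidence already in hand = 0.3 × 3.5 = 1.05.
Odds after that evidence = (3/47) × 1.05 = 63/940.
Target odds = 17/3.
Need 2.25ⁿ ≥ 17/3 ÷ (63/940) = 15980/189.
2.25⁵ = 59049/1024 falls short of 15980/189 but 2.25⁶ = 531441/4096 reaches it, so n = 6.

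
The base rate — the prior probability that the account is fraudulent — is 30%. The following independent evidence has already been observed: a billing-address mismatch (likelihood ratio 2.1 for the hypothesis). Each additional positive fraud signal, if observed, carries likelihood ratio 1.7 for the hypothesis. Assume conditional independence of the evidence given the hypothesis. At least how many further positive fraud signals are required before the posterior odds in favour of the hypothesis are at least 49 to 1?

Prior odds = 0.3/0.7 = 3/7.
Bayes factor of the evidence already in hand = 2.1.
Odds after that evidence = (3/7) × 2.1 = 0.9.
Target odds = 49.
Need 1.7ⁿ ≥ 49 ÷ 0.9 = 490/9.
1.7⁷ = 410338673/10000000 falls short of 490/9 but 1.7⁸ ≈69.7576 reaches it, so n = 8.

8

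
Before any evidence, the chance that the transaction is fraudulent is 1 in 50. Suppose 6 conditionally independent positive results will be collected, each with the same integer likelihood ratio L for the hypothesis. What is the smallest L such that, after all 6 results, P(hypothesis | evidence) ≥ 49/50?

4

Prior odds = 0.02/0.98 = 1/49.
Target odds = 0.98/0.02 = 49.
Need L⁶ ≥ 49 ÷ (1/49) = 2401.
3⁶ = 729 < 2401 ≤ 4096 = 4⁶, so L = 4.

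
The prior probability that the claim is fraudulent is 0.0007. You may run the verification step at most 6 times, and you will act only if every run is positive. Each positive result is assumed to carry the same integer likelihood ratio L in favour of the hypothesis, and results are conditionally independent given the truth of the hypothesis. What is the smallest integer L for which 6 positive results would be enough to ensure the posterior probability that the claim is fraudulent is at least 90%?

5

Prior odds = 0.0007/0.9993 = 7/9993.
Target odds = 0.9/0.1 = 9.
Need L⁶ ≥ 9 ÷ (7/9993) = 89937/7.
4⁶ = 4096 < 89937/7 ≤ 15625 = 5⁶, so L = 5.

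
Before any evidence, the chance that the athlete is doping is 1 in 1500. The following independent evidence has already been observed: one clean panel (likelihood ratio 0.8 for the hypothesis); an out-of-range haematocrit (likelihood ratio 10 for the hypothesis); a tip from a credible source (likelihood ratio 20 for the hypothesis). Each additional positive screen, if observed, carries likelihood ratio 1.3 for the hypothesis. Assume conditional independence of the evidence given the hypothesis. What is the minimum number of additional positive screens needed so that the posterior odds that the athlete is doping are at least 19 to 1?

20

Prior odds = (1/1500)/(1499/1500) = 1/1499.
Combined Bayes factor of the evidence already in hand = 0.8 × 10 × 20 = 160.
Odds after that evidence = (1/1499) × 160 = 160/1499.
Target odds = 19.
Need 1.3ⁿ ≥ 19 ÷ (160/1499) = 178.00625.
1.3¹⁹ ≈146.192 falls short of 178.00625 but 1.3²⁰ ≈190.05 reaches it, so n = 20.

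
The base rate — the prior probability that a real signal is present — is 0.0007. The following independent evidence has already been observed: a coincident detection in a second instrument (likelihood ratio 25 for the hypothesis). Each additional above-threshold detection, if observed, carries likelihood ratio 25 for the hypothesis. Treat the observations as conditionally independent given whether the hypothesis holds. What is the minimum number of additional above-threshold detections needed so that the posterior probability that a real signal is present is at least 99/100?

Prior odds = 0.0007/0.9993 = 7/9993.
Bayes factor of the evidence already in hand = 25.
Odds after that evidence = (7/9993) × 25 = 175/9993.
Target odds = 0.99/0.01 = 99.
Need 25ⁿ ≥ 99 ÷ (175/9993) = 989307/175.
25² = 625 falls short of 989307/175 but 25³ = 15625 reaches it, so n = 3.

3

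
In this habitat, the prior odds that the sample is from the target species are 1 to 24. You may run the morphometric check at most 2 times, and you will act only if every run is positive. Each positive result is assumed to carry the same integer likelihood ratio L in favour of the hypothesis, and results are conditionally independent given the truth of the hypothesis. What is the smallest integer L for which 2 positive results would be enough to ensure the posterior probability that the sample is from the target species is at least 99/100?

Prior odds = 1/24.
Target odds = 0.99/0.01 = 99.
Need L² ≥ 99 ÷ (1/24) = 2376.
48² = 2304 < 2376 ≤ 2401 = 49², so L = 49.

49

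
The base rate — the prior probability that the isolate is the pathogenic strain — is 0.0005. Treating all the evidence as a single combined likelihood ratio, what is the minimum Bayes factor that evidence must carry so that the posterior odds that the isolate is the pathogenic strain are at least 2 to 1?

Prior odds = 0.0005/0.9995 = 1/1999.
Target odds = 2.
Required Bayes factor = 2 ÷ (1/1999) = 3998.

3998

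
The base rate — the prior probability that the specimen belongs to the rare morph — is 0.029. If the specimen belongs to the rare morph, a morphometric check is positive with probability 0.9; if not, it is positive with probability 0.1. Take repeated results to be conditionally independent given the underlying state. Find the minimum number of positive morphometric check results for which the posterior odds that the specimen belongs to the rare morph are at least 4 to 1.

3

Prior odds: 0.029 ÷ 0.971 = 29/971.
Likelihood ratio of a positive = 0.9/0.1 = 9.
Target odds = 4.
Need (29/971) × 9ⁿ ≥ 4, i.e. 9ⁿ ≥ 3884/29.
9² = 81 falls short of 3884/29 but 9³ = 729 reaches it, so n = 3.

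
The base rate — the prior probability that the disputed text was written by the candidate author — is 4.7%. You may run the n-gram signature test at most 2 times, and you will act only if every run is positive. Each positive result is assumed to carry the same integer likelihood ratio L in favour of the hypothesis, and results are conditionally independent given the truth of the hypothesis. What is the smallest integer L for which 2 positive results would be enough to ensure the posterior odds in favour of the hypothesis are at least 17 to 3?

Prior odds = 0.047/0.953 = 47/953.
Target odds = 17/3.
Need L² ≥ 17/3 ÷ (47/953) = 16201/141.
10² = 100 < 16201/141 ≤ 121 = 11², so L = 11.

11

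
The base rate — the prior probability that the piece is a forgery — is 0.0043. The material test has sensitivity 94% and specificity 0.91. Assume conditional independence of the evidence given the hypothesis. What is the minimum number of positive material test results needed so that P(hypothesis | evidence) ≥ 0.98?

Prior odds: 0.0043 ÷ 0.9957 = 43/9957.
False-positive rate = 1 − 0.91 = 0.09; likelihood ratio of a positive = 0.94/0.09 = 94/9.
Target posterior odds = 0.98/0.02 = 49.
Need (43/9957) × (94/9)ⁿ ≥ 49, i.e. (94/9)ⁿ ≥ 487893/43.
(94/9)³ = 830584/729 falls short of 487893/43 but (94/9)⁴ = 78074896/6561 reaches it, so n = 4.

4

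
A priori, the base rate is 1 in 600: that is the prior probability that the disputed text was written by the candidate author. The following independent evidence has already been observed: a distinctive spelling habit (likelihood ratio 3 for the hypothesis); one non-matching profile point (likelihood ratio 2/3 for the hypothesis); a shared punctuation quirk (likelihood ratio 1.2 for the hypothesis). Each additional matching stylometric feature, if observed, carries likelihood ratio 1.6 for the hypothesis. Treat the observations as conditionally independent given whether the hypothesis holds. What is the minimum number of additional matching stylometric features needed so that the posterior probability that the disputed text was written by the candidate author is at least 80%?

15

Prior odds = (1/600)/(599/600) = 1/599.
Combined Bayes factor of the evidence already in hand = 3 × (2/3) × 1.2 = 2.4.
Odds after that evidence = (1/599) × 2.4 = 12/2995.
Target odds = 0.8/0.2 = 4.
Need 1.6ⁿ ≥ 4 ÷ (12/2995) = 2995/3.
1.6¹⁴ ≈720.576 falls short of 2995/3 but 1.6¹⁵ ≈1152.92 reaches it, so n = 15.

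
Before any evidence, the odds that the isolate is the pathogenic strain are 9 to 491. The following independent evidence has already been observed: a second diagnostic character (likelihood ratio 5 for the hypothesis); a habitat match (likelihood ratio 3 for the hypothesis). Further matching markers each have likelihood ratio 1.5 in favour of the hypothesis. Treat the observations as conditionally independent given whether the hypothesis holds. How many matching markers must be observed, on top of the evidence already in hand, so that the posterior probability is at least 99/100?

15

Prior odds = 9/491.
Combined Bayes factor of the evidence already in hand = 5 × 3 = 15.
Odds after that evidence = (9/491) × 15 = 135/491.
Target odds = 0.99/0.01 = 99.
Need 1.5ⁿ ≥ 99 ÷ (135/491) = 5401/15.
1.5¹⁴ = 4782969/16384 falls short of 5401/15 but 1.5¹⁵ = 14348907/32768 reaches it, so n = 15.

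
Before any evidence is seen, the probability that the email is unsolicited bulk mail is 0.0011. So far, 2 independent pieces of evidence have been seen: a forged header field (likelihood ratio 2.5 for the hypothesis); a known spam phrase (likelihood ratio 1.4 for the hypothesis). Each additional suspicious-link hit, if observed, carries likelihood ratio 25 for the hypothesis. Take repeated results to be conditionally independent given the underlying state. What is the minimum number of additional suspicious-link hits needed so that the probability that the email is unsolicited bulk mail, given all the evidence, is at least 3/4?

3

Prior odds = 0.0011/0.9989 = 11/9989.
Combined Bayes factor of the evidence already in hand = 2.5 × 1.4 = 3.5.
Odds after that evidence = (11/9989) × 3.5 = 11/2854.
Target odds = 0.75/0.25 = 3.
Need 25ⁿ ≥ 3 ÷ (11/2854) = 8562/11.
25² = 625 falls short of 8562/11 but 25³ = 15625 reaches it, so n = 3.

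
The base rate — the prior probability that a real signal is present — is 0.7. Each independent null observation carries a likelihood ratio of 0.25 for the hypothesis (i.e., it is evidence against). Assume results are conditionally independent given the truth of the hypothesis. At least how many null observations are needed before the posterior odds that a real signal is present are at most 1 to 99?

Prior odds = 0.7/0.3 = 7/3.
Likelihood ratio per null observation = 0.25.
Target odds = 1/99.
Need (7/3) × 0.25ⁿ ≤ 1/99, i.e. 0.25ⁿ ≤ 1/231.
0.25³ = 0.015625 is still above 1/231 but 0.25⁴ = 0.00390625 is at or below it, so n = 4.

4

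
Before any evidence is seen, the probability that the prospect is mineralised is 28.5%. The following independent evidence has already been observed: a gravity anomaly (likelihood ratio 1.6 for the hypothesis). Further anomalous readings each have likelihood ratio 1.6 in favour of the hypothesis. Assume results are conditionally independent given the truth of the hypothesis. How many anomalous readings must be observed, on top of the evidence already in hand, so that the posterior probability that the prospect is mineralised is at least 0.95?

Prior odds = 0.285/0.715 = 57/143.
Bayes factor of the evidence already in hand = 1.6.
Odds after that evidence = (57/143) × 1.6 = 456/715.
Target odds = 0.95/0.05 = 19.
Need 1.6ⁿ ≥ 19 ÷ (456/715) = 715/24.
1.6⁷ = 2097152/78125 falls short of 715/24 but 1.6⁸ = 16777216/390625 reaches it, so n = 8.

8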